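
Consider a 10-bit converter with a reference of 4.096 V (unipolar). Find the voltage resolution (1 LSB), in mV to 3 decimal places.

Full-scale span = 4.096 V.
LSB = 4.096 / 2^10 = 4.096 / 1024 = 0.004 V = 4.000 mV.

4.000 mV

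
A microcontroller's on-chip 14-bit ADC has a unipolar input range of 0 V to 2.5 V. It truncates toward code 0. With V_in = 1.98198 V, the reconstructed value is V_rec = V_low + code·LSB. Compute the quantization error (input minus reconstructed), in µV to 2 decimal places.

One LSB is 2.5 V / 16384 = 152.59 µV.
Scaled input = 12989.1041 LSBs, so code = 12989.
Reconstructed: 1.9819641 V.
Difference: 1.58887e-05 V → 15.89 µV.

15.89 µV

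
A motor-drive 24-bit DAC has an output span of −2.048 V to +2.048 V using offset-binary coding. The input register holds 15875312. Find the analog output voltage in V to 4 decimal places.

LSB = 4.096 V / 2^24 = 0.24 µV.
V_out = (−2.048) + 15875312 × 2.44141e-07 V = 1.82781 V.

1.8278 V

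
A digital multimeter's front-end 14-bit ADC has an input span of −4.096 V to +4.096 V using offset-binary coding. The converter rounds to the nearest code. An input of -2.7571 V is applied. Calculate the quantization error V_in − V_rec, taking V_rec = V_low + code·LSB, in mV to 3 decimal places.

Step size: 8.192 V ÷ 2^14 = 0.500 mV.
(-2.7571 − (−4.096))/0.0005 = 2677.8000; round gives code 2678.
Code 2678 maps back to (−4.096) + 2678×0.0005 V = -2.757 V.
Difference: -0.0001 V → -0.100 mV.

-0.100 mV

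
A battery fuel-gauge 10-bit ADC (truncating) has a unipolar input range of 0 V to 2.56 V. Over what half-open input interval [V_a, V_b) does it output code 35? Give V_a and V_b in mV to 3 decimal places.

LSB = 2.56/2^10 = 2.500 mV.
V_a = V_low + 35·LSB = 0.0875 V; V_b = V_low + 36·LSB = 0.09 V.

[87.500 mV, 90.000 mV)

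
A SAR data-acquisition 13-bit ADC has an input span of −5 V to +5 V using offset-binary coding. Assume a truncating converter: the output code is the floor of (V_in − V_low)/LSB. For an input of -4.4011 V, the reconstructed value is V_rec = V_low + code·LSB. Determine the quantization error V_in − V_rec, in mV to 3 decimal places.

0.755 mV

LSB = 10/2^13 = 1.221 mV.
(-4.4011 − (−5))/0.0012207 = 490.6189; ⌊·⌋ gives code 490.
V_rec = (−5) + 490·0.0012207 = -4.4018555 V.
V_in − V_rec = 0.000755469 V = 0.755 mV.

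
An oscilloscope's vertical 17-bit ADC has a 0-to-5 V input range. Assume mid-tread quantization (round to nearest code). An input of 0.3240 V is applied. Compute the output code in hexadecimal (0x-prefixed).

Full-scale span = 5 V; LSB = 5/2^17 = 38.15 µV.
(V_in − V_low)/LSB = (0.3240 − 0) / 3.8147e-05 = 8493.466.
Round → code 8493.
In hexadecimal (0x-prefixed): 0x212D.

code 0x212D (decimal 8493)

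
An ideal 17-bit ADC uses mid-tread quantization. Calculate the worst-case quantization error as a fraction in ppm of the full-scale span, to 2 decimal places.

3.81 ppm

Rounding → worst-case error = ½ LSB = V_FS/2^18, so 1e+06/262144 = 3.8147 ppm of full scale.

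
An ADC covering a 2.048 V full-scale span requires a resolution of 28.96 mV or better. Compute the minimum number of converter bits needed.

7 bits

Number of steps required ≥ 2.048 V / 28.96 mV = 70.72.
Need 2^N ≥ 70.72; 2^6 = 64, 2^7 = 128.
Minimum N = 7.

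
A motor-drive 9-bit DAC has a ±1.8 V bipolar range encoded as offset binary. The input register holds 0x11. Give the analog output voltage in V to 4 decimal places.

-1.6805 V

LSB = 3.6 V / 2^9 = 7.031 mV.
Code 0x11 = 17 decimal.
V_out = (−1.8) + 17 × 0.00703125 V = -1.68047 V.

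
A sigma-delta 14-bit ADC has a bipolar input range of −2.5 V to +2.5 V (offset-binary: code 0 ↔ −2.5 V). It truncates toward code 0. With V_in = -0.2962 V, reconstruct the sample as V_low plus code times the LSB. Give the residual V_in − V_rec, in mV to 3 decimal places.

Step size: 5 V ÷ 2^14 = 305.18 µV.
Scaled input = 7221.4118 LSBs, so code = 7221.
Reconstructed: -0.29632568 V.
Error = -0.2962 − (−0.29632568) = 0.000125684 V = 0.126 mV.

0.126 mV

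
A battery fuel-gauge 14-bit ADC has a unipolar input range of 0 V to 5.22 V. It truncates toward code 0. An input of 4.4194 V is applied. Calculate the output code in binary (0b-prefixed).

code 0b11011000101111 (decimal 13871)

With 16384 levels over 5.22 V, one step is 318.60 µV.
(4.4194 − 0) / 0.000318604 = 13871.159 LSBs.
Floor → code 13871.
In binary (0b-prefixed): 0b11011000101111.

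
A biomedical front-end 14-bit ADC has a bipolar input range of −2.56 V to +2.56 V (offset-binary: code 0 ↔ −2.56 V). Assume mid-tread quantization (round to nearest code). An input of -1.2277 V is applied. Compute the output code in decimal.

code 4263

Full-scale span = 5.12 V; LSB = 5.12/2^14 = 312.50 µV.
(V_in − V_low)/LSB = (-1.2277 − (−2.56)) / 0.0003125 = 4263.360.
round(4263.360) = 4263.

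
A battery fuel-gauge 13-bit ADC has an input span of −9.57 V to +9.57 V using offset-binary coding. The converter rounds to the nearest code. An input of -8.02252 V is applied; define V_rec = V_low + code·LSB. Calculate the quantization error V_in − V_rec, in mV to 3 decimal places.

0.766 mV

One LSB is 19.14 V / 8192 = 2.336 mV.
Scaled input = 662.3279 LSBs, so code = 662.
V_rec = (−9.57) + 662·0.00233643 = -8.0232861 V.
V_in − V_rec = 0.000766133 V = 0.766 mV.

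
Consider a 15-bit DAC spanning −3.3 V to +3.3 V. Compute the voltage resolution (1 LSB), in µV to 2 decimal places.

201.42 µV

Full-scale span = 6.6 V.
LSB = 6.6 / 2^15 = 6.6 / 32768 = 0.000201416 V = 201.42 µV.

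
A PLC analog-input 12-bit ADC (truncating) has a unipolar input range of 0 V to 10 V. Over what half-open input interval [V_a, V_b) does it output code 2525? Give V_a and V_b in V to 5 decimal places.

LSB = 10/2^12 = 2.441 mV.
V_a = V_low + 2525·LSB = 6.16455 V; V_b = V_low + 2526·LSB = 6.16699 V.

[6.16455 V, 6.16699 V)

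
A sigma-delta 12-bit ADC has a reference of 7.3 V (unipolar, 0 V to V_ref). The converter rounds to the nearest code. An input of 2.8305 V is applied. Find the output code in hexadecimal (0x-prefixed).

code 0x634 (decimal 1588)

Full-scale span = 7.3 V; LSB = 7.3/2^12 = 1.782 mV.
(2.8305 − 0) / 0.00178223 = 1588.182 LSBs.
Round → code 1588.
In hexadecimal (0x-prefixed): 0x634.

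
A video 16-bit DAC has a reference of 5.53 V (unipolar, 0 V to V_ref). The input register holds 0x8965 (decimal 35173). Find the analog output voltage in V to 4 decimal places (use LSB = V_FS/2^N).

2.9679 V

LSB = 5.53 V / 2^16 = 84.38 µV.
Code 0x8965 = 35173 decimal.
V_out = 0 + 35173 × 8.43811e-05 V = 2.96794 V.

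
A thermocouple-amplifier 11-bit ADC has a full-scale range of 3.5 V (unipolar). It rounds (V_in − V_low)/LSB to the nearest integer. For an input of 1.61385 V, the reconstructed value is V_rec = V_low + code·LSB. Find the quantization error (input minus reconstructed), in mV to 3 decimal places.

Step size: 3.5 V ÷ 2^11 = 1.709 mV.
(V_in − V_low)/LSB = (1.61385 − 0)/0.00170898 = 944.3328 → code 944 (round).
Code 944 maps back to 0 + 944×0.00170898 V = 1.6132812 V.
V_in − V_rec = 0.00056875 V = 0.569 mV.

0.569 mV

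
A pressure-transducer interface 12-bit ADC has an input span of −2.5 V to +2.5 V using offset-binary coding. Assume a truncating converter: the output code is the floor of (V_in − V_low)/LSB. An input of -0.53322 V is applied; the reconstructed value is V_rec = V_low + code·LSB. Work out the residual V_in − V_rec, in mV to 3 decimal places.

0.227 mV

One LSB is 5 V / 4096 = 1.221 mV.
(V_in − V_low)/LSB = (-0.53322 − (−2.5))/0.0012207 = 1611.1862 → code 1611 (floor).
Reconstructed: -0.53344727 V.
Error = -0.53322 − (−0.53344727) = 0.000227266 V = 0.227 mV.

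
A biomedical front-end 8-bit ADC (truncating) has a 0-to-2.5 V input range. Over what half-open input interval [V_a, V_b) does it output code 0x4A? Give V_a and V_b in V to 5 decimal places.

[0.72266 V, 0.73242 V)

LSB = 2.5/2^8 = 9.766 mV.
Code 0x4A = 74 decimal.
V_a = V_low + 74·LSB = 0.722656 V; V_b = V_low + 75·LSB = 0.732422 V.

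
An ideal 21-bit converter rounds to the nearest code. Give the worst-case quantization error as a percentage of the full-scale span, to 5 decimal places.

Rounding → worst-case error = ½ LSB = V_FS/2^22, so 100/4194304 = 2.38419e-05 % of full scale.

0.00002 %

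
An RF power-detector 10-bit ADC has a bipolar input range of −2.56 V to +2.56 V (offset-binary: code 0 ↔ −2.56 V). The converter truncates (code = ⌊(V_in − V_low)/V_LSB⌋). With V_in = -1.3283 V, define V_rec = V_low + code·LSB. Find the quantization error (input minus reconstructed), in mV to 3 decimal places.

1.700 mV

Step size: 5.12 V ÷ 2^10 = 5.000 mV.
(V_in − V_low)/LSB = (-1.3283 − (−2.56))/0.005 = 246.3400 → code 246 (floor).
V_rec = (−2.56) + 246·0.005 = -1.33 V.
Difference: 0.0017 V → 1.700 mV.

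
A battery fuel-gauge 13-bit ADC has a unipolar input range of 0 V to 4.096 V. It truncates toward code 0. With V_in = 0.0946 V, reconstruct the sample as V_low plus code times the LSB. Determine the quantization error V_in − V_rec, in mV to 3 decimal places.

LSB = 4.096/2^13 = 0.500 mV.
(V_in − V_low)/LSB = (0.0946 − 0)/0.0005 = 189.2000 → code 189 (floor).
Reconstructed: 0.0945 V.
Difference: 0.0001 V → 0.100 mV.

0.100 mV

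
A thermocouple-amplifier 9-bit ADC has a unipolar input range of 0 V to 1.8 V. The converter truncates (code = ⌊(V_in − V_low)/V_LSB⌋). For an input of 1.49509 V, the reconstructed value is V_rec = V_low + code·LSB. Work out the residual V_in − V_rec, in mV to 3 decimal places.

One LSB is 1.8 V / 512 = 3.516 mV.
Scaled input = 425.2700 LSBs, so code = 425.
Reconstructed: 1.4941406 V.
Difference: 0.000949375 V → 0.949 mV.

0.949 mV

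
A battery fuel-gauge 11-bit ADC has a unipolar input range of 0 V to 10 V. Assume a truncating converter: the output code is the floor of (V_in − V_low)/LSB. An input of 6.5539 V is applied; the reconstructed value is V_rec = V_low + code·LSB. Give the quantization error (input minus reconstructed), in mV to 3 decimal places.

LSB = 10/2^11 = 4.883 mV.
(6.5539 − 0)/0.00488281 = 1342.2387; ⌊·⌋ gives code 1342.
Code 1342 maps back to 0 + 1342×0.00488281 V = 6.5527344 V.
V_in − V_rec = 0.00116562 V = 1.166 mV.

1.166 mV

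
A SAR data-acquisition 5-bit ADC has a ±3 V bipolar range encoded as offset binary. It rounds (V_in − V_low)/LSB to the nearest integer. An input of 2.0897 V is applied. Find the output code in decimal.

With 32 levels over 6 V, one step is 187.500 mV.
Input sits at 27.145 steps above V_low.
round(27.145) = 27.

code 27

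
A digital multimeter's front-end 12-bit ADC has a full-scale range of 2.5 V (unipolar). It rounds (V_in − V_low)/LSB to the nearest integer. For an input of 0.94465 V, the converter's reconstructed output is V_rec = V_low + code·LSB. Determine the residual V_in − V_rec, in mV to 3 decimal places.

Step size: 2.5 V ÷ 2^12 = 0.610 mV.
Scaled input = 1547.7146 LSBs, so code = 1548.
V_rec = 0 + 1548·0.000610352 = 0.94482422 V.
Error = 0.94465 − 0.94482422 = -0.000174219 V = -0.174 mV.

-0.174 mV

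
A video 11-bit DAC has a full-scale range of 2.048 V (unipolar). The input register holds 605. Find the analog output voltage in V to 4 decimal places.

0.6050 V

LSB = 2.048 V / 2^11 = 1.000 mV.
V_out = 0 + 605 × 0.001 V = 0.605 V.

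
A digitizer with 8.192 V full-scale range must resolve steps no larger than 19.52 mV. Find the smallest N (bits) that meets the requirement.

9 bits

Number of steps required ≥ 8.192 V / 19.52 mV = 419.67.
Need 2^N ≥ 419.67; 2^8 = 256, 2^9 = 512.
Minimum N = 9.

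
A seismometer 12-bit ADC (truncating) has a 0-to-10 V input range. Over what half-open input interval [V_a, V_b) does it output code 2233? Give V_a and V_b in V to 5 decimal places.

[5.45166 V, 5.45410 V)

LSB = 10/2^12 = 2.441 mV.
V_a = V_low + 2233·LSB = 5.45166 V; V_b = V_low + 2234·LSB = 5.4541 V.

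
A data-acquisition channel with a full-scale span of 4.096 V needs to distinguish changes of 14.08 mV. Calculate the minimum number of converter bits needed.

9 bits

Number of steps required ≥ 4.096 V / 14.08 mV = 290.91.
Need 2^N ≥ 290.91; 2^8 = 256, 2^9 = 512.
Minimum N = 9.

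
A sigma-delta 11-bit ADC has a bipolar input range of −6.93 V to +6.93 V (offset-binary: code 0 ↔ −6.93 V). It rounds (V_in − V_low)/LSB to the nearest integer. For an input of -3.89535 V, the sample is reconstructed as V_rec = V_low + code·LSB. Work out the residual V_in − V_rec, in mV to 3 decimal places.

LSB = 13.86/2^11 = 6.768 mV.
(-3.89535 − (−6.93))/0.00676758 = 448.4100; round gives code 448.
Code 448 maps back to (−6.93) + 448×0.00676758 V = -3.898125 V.
V_in − V_rec = 0.002775 V = 2.775 mV.

2.775 mV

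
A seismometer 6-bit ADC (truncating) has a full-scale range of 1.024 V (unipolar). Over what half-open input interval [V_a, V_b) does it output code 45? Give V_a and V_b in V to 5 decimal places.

LSB = 1.024/2^6 = 16.000 mV.
V_a = V_low + 45·LSB = 0.72 V; V_b = V_low + 46·LSB = 0.736 V.

[0.72000 V, 0.73600 V)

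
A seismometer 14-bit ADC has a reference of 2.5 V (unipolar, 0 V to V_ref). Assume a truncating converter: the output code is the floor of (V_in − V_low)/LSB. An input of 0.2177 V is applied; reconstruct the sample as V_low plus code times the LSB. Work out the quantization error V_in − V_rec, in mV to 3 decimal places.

LSB = 2.5/2^14 = 152.59 µV.
(0.2177 − 0)/0.000152588 = 1426.7187; ⌊·⌋ gives code 1426.
V_rec = 0 + 1426·0.000152588 = 0.21759033 V.
V_in − V_rec = 0.000109668 V = 0.110 mV.

0.110 mV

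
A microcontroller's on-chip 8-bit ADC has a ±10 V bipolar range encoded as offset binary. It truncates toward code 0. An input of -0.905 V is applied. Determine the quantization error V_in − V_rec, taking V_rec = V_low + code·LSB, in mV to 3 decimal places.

One LSB is 20 V / 256 = 78.125 mV.
(V_in − V_low)/LSB = (-0.905 − (−10))/0.078125 = 116.4160 → code 116 (floor).
V_rec = (−10) + 116·0.078125 = -0.9375 V.
V_in − V_rec = 0.0325 V = 32.500 mV.

32.500 mV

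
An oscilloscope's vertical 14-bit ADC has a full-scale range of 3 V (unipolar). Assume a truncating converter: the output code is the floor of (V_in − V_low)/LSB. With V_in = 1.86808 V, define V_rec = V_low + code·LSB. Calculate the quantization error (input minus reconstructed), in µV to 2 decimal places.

38.01 µV

LSB = 3/2^14 = 183.11 µV.
Scaled input = 10202.2076 LSBs, so code = 10202.
Reconstructed: 1.868042 V.
Error = 1.86808 − 1.868042 = 3.80078e-05 V = 38.01 µV.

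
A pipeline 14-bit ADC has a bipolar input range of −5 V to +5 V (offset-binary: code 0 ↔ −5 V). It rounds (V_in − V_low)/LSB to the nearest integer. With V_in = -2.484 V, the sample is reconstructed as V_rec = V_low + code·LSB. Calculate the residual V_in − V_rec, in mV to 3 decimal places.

LSB = 10/2^14 = 0.610 mV.
(V_in − V_low)/LSB = (-2.484 − (−5))/0.000610352 = 4122.2144 → code 4122 (round).
Code 4122 maps back to (−5) + 4122×0.000610352 V = -2.4841309 V.
Error = -2.484 − (−2.4841309) = 0.000130859 V = 0.131 mV.

0.131 mV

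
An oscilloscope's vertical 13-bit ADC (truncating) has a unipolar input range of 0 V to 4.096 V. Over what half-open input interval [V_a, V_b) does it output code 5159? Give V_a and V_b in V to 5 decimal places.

LSB = 4.096/2^13 = 0.500 mV.
V_a = V_low + 5159·LSB = 2.5795 V; V_b = V_low + 5160·LSB = 2.58 V.

[2.57950 V, 2.58000 V)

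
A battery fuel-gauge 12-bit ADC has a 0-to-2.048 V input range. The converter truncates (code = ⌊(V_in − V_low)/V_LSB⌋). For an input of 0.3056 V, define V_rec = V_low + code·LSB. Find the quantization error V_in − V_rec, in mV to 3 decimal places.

Step size: 2.048 V ÷ 2^12 = 0.500 mV.
Scaled input = 611.2000 LSBs, so code = 611.
Reconstructed: 0.3055 V.
V_in − V_rec = 0.0001 V = 0.100 mV.

0.100 mV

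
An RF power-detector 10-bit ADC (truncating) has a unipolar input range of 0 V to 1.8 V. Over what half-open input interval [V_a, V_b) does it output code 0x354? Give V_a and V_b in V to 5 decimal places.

[1.49766 V, 1.49941 V)

LSB = 1.8/2^10 = 1.758 mV.
Code 0x354 = 852 decimal.
V_a = V_low + 852·LSB = 1.49766 V; V_b = V_low + 853·LSB = 1.49941 V.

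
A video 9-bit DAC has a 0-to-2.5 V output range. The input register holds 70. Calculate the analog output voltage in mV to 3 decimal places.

LSB = 2.5 V / 2^9 = 4.883 mV.
V_out = 0 + 70 × 0.00488281 V = 0.341797 V.
= 341.797 mV.

341.797 mV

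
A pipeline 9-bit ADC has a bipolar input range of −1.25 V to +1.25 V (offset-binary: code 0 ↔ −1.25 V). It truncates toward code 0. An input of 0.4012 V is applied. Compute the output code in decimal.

With 512 levels over 2.5 V, one step is 4.883 mV.
Input sits at 338.166 steps above V_low.
So the output code is 338.

code 338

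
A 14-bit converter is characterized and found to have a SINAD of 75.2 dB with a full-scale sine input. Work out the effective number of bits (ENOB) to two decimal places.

ENOB = (SINAD − 1.76) / 6.02 = (75.2 − 1.76)/6.02 = 12.199.

12.20 bits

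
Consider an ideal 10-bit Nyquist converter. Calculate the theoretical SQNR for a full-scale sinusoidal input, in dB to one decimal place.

SNR ≈ 6.02·N + 1.76 dB = 6.02·10 + 1.76 = 61.96 dB.

62.0 dB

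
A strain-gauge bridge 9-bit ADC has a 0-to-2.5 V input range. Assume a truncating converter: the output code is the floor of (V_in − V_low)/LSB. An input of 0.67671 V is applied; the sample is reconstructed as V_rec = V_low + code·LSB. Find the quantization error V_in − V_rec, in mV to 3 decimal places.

2.882 mV

One LSB is 2.5 V / 512 = 4.883 mV.
(V_in − V_low)/LSB = (0.67671 − 0)/0.00488281 = 138.5902 → code 138 (floor).
V_rec = 0 + 138·0.00488281 = 0.67382812 V.
V_in − V_rec = 0.00288187 V = 2.882 mV.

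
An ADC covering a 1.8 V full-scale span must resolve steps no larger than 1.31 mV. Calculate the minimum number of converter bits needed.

Number of steps required ≥ 1.8 V / 1.31 mV = 1374.05.
Need 2^N ≥ 1374.05; 2^10 = 1024, 2^11 = 2048.
Minimum N = 11.

11 bits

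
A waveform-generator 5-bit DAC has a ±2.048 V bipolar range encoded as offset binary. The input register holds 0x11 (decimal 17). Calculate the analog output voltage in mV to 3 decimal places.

LSB = 4.096 V / 2^5 = 128.000 mV.
Code 0x11 = 17 decimal.
V_out = (−2.048) + 17 × 0.128 V = 0.128 V.
= 128.000 mV.

128.000 mV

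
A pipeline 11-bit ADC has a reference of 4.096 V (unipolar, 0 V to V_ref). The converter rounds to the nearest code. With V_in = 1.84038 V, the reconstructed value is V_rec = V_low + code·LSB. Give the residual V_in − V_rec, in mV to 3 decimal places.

0.380 mV

One LSB is 4.096 V / 2048 = 2.000 mV.
Scaled input = 920.1900 LSBs, so code = 920.
V_rec = 0 + 920·0.002 = 1.84 V.
Error = 1.84038 − 1.84 = 0.00038 V = 0.380 mV.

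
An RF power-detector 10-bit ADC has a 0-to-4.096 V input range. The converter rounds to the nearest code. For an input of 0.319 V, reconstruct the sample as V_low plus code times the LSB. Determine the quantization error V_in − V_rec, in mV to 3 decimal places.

-1.000 mV

One LSB is 4.096 V / 1024 = 4.000 mV.
Scaled input = 79.7500 LSBs, so code = 80.
Reconstructed: 0.32 V.
Difference: -0.001 V → -1.000 mV.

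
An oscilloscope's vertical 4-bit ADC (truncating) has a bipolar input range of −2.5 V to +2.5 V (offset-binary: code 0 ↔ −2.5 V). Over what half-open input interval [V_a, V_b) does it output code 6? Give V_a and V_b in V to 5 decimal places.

[-0.62500 V, -0.31250 V)

LSB = 5/2^4 = 312.500 mV.
V_a = V_low + 6·LSB = -0.625 V; V_b = V_low + 7·LSB = -0.3125 V.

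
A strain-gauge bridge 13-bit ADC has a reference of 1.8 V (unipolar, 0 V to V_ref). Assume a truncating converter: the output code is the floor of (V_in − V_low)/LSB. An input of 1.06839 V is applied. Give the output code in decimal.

Full-scale span = 1.8 V; LSB = 1.8/2^13 = 219.73 µV.
Input sits at 4862.362 steps above V_low.
⌊·⌋(4862.362) = 4862.

code 4862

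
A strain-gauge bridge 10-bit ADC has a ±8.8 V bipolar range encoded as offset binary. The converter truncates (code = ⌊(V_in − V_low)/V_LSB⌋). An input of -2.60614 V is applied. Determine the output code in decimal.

With 1024 levels over 17.6 V, one step is 17.188 mV.
(V_in − V_low)/LSB = (-2.60614 − (−8.8)) / 0.0171875 = 360.370.
⌊·⌋(360.370) = 360.

code 360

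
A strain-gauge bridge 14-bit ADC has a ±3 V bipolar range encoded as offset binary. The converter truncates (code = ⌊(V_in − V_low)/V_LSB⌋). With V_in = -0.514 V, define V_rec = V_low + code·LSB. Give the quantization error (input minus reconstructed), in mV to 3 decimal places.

One LSB is 6 V / 16384 = 366.21 µV.
(-0.514 − (−3))/0.000366211 = 6788.4373; ⌊·⌋ gives code 6788.
V_rec = (−3) + 6788·0.000366211 = -0.51416016 V.
Difference: 0.000160156 V → 0.160 mV.

0.160 mV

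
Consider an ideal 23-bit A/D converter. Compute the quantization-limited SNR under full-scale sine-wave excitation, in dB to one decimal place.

140.2 dB

SNR ≈ 6.02·N + 1.76 dB = 6.02·23 + 1.76 = 140.22 dB.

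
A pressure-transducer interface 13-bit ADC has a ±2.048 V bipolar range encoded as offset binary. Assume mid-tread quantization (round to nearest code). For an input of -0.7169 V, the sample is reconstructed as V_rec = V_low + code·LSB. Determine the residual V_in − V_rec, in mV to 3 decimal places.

One LSB is 4.096 V / 8192 = 0.500 mV.
(-0.7169 − (−2.048))/0.0005 = 2662.2000; round gives code 2662.
V_rec = (−2.048) + 2662·0.0005 = -0.717 V.
Error = -0.7169 − (−0.717) = 0.0001 V = 0.100 mV.

0.100 mV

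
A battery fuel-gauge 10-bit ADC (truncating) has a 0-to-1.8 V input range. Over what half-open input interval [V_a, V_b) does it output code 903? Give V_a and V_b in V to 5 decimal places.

LSB = 1.8/2^10 = 1.758 mV.
V_a = V_low + 903·LSB = 1.5873 V; V_b = V_low + 904·LSB = 1.58906 V.

[1.58730 V, 1.58906 V)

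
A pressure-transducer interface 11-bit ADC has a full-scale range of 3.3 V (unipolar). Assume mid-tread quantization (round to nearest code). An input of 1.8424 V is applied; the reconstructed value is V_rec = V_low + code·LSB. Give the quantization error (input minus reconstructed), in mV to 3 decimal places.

One LSB is 3.3 V / 2048 = 1.611 mV.
(1.8424 − 0)/0.00161133 = 1143.4046; round gives code 1143.
Reconstructed: 1.841748 V.
Difference: 0.000651953 V → 0.652 mV.

0.652 mV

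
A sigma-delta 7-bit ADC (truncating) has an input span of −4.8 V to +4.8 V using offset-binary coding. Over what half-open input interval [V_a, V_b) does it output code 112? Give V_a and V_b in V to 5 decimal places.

LSB = 9.6/2^7 = 75.000 mV.
V_a = V_low + 112·LSB = 3.6 V; V_b = V_low + 113·LSB = 3.675 V.

[3.60000 V, 3.67500 V)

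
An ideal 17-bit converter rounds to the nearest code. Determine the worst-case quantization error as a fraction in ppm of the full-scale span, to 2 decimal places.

3.81 ppm

Rounding → worst-case error = ½ LSB = V_FS/2^18, so 1e+06/262144 = 3.8147 ppm of full scale.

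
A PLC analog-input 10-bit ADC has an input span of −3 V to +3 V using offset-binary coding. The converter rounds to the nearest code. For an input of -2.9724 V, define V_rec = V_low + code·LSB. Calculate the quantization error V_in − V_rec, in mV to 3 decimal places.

-1.697 mV

One LSB is 6 V / 1024 = 5.859 mV.
(V_in − V_low)/LSB = (-2.9724 − (−3))/0.00585938 = 4.7104 → code 5 (round).
Reconstructed: -2.9707031 V.
V_in − V_rec = -0.00169688 V = -1.697 mV.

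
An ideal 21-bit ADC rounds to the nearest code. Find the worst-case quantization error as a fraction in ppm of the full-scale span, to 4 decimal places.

Rounding → worst-case error = ½ LSB = V_FS/2^22, so 1e+06/4194304 = 0.238419 ppm of full scale.

0.2384 ppm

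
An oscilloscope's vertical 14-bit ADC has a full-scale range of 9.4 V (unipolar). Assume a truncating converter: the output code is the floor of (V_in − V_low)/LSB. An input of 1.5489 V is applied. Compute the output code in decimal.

With 16384 levels over 9.4 V, one step is 0.574 mV.
(1.5489 − 0) / 0.00057373 = 2699.700 LSBs.
So the output code is 2699.

code 2699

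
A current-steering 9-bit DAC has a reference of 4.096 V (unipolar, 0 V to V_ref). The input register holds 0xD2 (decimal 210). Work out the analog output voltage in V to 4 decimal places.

LSB = 4.096 V / 2^9 = 8.000 mV.
Code 0xD2 = 210 decimal.
V_out = 0 + 210 × 0.008 V = 1.68 V.

1.6800 V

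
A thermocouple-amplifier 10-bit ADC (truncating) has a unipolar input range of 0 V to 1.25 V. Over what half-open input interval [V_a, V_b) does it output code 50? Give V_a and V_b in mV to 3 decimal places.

LSB = 1.25/2^10 = 1.221 mV.
V_a = V_low + 50·LSB = 0.0610352 V; V_b = V_low + 51·LSB = 0.0622559 V.

[61.035 mV, 62.256 mV)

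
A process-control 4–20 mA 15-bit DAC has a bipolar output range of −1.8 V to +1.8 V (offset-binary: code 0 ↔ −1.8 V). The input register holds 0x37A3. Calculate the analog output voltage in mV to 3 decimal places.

LSB = 3.6 V / 2^15 = 109.86 µV.
Code 0x37A3 = 14243 decimal.
V_out = (−1.8) + 14243 × 0.000109863 V = -0.235217 V.
= -235.217 mV.

-235.217 mV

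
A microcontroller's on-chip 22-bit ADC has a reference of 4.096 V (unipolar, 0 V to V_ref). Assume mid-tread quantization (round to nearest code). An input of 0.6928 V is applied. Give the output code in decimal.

With 4194304 levels over 4.096 V, one step is 0.98 µV.
(0.6928 − 0) / 9.76563e-07 = 709427.200 LSBs.
round(709427.200) = 709427.

code 709427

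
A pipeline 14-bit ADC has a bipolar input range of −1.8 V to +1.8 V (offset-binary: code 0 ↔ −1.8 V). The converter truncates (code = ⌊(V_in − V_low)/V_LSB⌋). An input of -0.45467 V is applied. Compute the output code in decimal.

With 16384 levels over 3.6 V, one step is 219.73 µV.
(V_in − V_low)/LSB = (-0.45467 − (−1.8)) / 0.000219727 = 6122.746.
Floor → code 6122.

code 6122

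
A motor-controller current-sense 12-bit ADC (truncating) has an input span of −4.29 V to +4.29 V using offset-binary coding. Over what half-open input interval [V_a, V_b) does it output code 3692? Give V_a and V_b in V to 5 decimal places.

[3.44373 V, 3.44583 V)

LSB = 8.58/2^12 = 2.095 mV.
V_a = V_low + 3692·LSB = 3.44373 V; V_b = V_low + 3693·LSB = 3.44583 V.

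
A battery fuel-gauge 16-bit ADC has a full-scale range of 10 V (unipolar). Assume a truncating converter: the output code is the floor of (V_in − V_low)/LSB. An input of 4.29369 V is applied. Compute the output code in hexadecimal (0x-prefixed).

With 65536 levels over 10 V, one step is 152.59 µV.
(4.29369 − 0) / 0.000152588 = 28139.127 LSBs.
Floor → code 28139.
In hexadecimal (0x-prefixed): 0x6DEB.

code 0x6DEB (decimal 28139)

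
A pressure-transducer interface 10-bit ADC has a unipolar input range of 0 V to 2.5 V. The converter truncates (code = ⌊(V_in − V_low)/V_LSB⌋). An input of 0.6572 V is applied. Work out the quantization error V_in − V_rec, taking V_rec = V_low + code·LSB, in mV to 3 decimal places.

LSB = 2.5/2^10 = 2.441 mV.
Scaled input = 269.1891 LSBs, so code = 269.
Reconstructed: 0.65673828 V.
V_in − V_rec = 0.000461719 V = 0.462 mV.

0.462 mV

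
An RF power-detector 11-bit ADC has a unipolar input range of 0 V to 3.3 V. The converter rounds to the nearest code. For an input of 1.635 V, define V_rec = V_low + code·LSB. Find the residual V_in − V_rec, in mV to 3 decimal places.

-0.498 mV

One LSB is 3.3 V / 2048 = 1.611 mV.
(V_in − V_low)/LSB = (1.635 − 0)/0.00161133 = 1014.6909 → code 1015 (round).
Reconstructed: 1.635498 V.
V_in − V_rec = -0.000498047 V = -0.498 mV.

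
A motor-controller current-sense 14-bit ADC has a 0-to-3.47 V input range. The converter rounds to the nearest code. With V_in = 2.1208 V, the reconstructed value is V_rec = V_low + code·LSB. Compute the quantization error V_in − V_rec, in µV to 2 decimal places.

-85.01 µV

LSB = 3.47/2^14 = 211.79 µV.
Scaled input = 10013.5986 LSBs, so code = 10014.
Reconstructed: 2.120885 V.
V_in − V_rec = -8.50098e-05 V = -85.01 µV.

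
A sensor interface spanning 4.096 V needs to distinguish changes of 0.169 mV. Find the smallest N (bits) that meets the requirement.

15 bits

Number of steps required ≥ 4.096 V / 0.169 mV = 24236.69.
Need 2^N ≥ 24236.69; 2^14 = 16384, 2^15 = 32768.
Minimum N = 15.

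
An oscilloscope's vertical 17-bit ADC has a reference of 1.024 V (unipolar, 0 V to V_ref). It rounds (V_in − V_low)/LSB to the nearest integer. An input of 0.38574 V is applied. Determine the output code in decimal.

Full-scale span = 1.024 V; LSB = 1.024/2^17 = 7.81 µV.
(V_in − V_low)/LSB = (0.38574 − 0) / 7.8125e-06 = 49374.720.
So the output code is 49375.

code 49375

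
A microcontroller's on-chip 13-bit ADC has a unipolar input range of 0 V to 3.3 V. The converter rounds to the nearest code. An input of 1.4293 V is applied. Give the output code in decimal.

With 8192 levels over 3.3 V, one step is 402.83 µV.
Input sits at 3548.129 steps above V_low.
round(3548.129) = 3548.

code 3548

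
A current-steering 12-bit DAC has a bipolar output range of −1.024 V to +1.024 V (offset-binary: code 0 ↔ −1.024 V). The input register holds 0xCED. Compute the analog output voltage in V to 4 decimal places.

LSB = 2.048 V / 2^12 = 0.500 mV.
Code 0xCED = 3309 decimal.
V_out = (−1.024) + 3309 × 0.0005 V = 0.6305 V.

0.6305 V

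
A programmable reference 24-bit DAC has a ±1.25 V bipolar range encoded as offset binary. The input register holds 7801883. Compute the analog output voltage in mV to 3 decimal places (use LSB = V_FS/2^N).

LSB = 2.5 V / 2^24 = 0.15 µV.
V_out = (−1.25) + 7801883 × 1.49012e-07 V = -0.0874288 V.
= -87.429 mV.

-87.429 mV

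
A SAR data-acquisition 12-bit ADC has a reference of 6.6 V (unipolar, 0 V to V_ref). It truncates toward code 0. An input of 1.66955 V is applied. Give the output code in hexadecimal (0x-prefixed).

LSB = 6.6 V / 4096 = 1.611 mV.
(1.66955 − 0) / 0.00161133 = 1036.133 LSBs.
So the output code is 1036.
In hexadecimal (0x-prefixed): 0x40C.

code 0x40C (decimal 1036)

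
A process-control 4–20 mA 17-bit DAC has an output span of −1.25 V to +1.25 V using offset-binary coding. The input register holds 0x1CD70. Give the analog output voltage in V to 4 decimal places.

LSB = 2.5 V / 2^17 = 19.07 µV.
Code 0x1CD70 = 118128 decimal.
V_out = (−1.25) + 118128 × 1.90735e-05 V = 1.00311 V.

1.0031 V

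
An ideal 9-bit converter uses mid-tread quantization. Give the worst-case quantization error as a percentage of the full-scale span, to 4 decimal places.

0.0977 %

Rounding → worst-case error = ½ LSB = V_FS/2^10, so 100/1024 = 0.0976562 % of full scale.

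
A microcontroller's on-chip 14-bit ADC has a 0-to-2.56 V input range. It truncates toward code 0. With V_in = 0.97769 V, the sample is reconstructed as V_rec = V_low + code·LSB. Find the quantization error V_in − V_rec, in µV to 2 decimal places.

Step size: 2.56 V ÷ 2^14 = 156.25 µV.
(0.97769 − 0)/0.00015625 = 6257.2160; ⌊·⌋ gives code 6257.
Code 6257 maps back to 0 + 6257×0.00015625 V = 0.97765625 V.
V_in − V_rec = 3.375e-05 V = 33.75 µV.

33.75 µV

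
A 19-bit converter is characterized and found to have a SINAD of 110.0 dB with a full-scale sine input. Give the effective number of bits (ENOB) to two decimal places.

17.98 bits

ENOB = (SINAD − 1.76) / 6.02 = (110.0 − 1.76)/6.02 = 17.980.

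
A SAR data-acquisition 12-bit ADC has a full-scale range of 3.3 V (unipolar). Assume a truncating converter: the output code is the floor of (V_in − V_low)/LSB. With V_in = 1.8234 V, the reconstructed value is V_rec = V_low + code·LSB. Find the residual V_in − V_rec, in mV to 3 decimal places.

One LSB is 3.3 V / 4096 = 0.806 mV.
Scaled input = 2263.2262 LSBs, so code = 2263.
Reconstructed: 1.8232178 V.
Error = 1.8234 − 1.8232178 = 0.000182227 V = 0.182 mV.

0.182 mV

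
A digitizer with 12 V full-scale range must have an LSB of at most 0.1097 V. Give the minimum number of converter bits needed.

7 bits

Number of steps required ≥ 12 V / 0.1097 V = 109.39.
Need 2^N ≥ 109.39; 2^6 = 64, 2^7 = 128.
Minimum N = 7.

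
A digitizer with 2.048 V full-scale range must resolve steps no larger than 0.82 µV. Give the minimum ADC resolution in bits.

22 bits

Number of steps required ≥ 2.048 V / 0.82 µV = 2497560.98.
Need 2^N ≥ 2497560.98; 2^21 = 2097152, 2^22 = 4194304.
Minimum N = 22.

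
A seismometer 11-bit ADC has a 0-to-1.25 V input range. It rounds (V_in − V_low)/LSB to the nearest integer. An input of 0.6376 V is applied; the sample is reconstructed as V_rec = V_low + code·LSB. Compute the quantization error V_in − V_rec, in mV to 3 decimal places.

-0.217 mV

LSB = 1.25/2^11 = 0.610 mV.
(V_in − V_low)/LSB = (0.6376 − 0)/0.000610352 = 1044.6438 → code 1045 (round).
Code 1045 maps back to 0 + 1045×0.000610352 V = 0.63781738 V.
Difference: -0.000217383 V → -0.217 mV.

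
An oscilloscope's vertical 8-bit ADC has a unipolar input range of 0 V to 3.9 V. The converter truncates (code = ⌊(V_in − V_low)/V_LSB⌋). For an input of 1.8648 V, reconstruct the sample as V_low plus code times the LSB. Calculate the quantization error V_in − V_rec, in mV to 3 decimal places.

One LSB is 3.9 V / 256 = 15.234 mV.
(1.8648 − 0)/0.0152344 = 122.4074; ⌊·⌋ gives code 122.
Code 122 maps back to 0 + 122×0.0152344 V = 1.8585938 V.
Error = 1.8648 − 1.8585938 = 0.00620625 V = 6.206 mV.

6.206 mV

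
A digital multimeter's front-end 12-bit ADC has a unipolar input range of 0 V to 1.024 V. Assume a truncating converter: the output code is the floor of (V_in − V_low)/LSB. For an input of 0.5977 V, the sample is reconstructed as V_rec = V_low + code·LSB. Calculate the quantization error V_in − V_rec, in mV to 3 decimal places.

0.200 mV

LSB = 1.024/2^12 = 250.00 µV.
Scaled input = 2390.8000 LSBs, so code = 2390.
Code 2390 maps back to 0 + 2390×0.00025 V = 0.5975 V.
Error = 0.5977 − 0.5975 = 0.0002 V = 0.200 mV.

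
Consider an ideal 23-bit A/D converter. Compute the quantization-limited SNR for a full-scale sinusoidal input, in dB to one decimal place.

140.2 dB

SNR ≈ 6.02·N + 1.76 dB = 6.02·23 + 1.76 = 140.22 dB.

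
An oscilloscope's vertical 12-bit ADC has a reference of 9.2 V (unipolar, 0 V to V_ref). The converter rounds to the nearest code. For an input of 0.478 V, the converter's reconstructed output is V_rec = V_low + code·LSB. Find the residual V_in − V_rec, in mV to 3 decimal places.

-0.418 mV

One LSB is 9.2 V / 4096 = 2.246 mV.
(0.478 − 0)/0.00224609 = 212.8139; round gives code 213.
Code 213 maps back to 0 + 213×0.00224609 V = 0.47841797 V.
Error = 0.478 − 0.47841797 = -0.000417969 V = -0.418 mV.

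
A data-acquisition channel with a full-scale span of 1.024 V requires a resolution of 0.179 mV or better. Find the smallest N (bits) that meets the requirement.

Number of steps required ≥ 1.024 V / 0.179 mV = 5720.67.
Need 2^N ≥ 5720.67; 2^12 = 4096, 2^13 = 8192.
Minimum N = 13.

13 bits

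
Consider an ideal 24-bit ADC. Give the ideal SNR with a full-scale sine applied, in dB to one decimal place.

SNR ≈ 6.02·N + 1.76 dB = 6.02·24 + 1.76 = 146.24 dB.

146.2 dB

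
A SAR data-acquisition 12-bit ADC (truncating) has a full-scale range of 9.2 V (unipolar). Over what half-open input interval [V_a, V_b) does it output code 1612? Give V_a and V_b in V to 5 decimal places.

[3.62070 V, 3.62295 V)

LSB = 9.2/2^12 = 2.246 mV.
V_a = V_low + 1612·LSB = 3.6207 V; V_b = V_low + 1613·LSB = 3.62295 V.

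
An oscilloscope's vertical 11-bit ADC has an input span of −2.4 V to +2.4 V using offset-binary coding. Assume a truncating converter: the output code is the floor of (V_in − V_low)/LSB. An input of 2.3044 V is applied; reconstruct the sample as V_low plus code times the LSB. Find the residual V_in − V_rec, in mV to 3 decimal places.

0.494 mV

One LSB is 4.8 V / 2048 = 2.344 mV.
Scaled input = 2007.2107 LSBs, so code = 2007.
V_rec = (−2.4) + 2007·0.00234375 = 2.3039062 V.
Difference: 0.00049375 V → 0.494 mV.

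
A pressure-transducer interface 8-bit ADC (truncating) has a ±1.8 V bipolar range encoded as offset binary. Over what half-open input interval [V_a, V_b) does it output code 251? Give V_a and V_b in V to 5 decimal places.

[1.72969 V, 1.74375 V)

LSB = 3.6/2^8 = 14.062 mV.
V_a = V_low + 251·LSB = 1.72969 V; V_b = V_low + 252·LSB = 1.74375 V.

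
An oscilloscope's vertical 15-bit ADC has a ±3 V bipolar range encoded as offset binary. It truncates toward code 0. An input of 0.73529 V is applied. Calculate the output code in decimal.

code 20399

LSB = 6 V / 32768 = 183.11 µV.
(V_in − V_low)/LSB = (0.73529 − (−3)) / 0.000183105 = 20399.664.
So the output code is 20399.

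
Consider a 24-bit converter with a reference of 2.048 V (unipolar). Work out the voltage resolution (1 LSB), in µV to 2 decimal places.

Full-scale span = 2.048 V.
LSB = 2.048 / 2^24 = 2.048 / 16777216 = 1.2207e-07 V = 0.12 µV.

0.12 µV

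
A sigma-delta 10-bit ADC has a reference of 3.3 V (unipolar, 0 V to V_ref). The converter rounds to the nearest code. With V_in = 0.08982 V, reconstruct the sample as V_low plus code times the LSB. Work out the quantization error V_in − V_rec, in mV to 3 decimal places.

-0.414 mV

LSB = 3.3/2^10 = 3.223 mV.
Scaled input = 27.8714 LSBs, so code = 28.
Reconstructed: 0.090234375 V.
V_in − V_rec = -0.000414375 V = -0.414 mV.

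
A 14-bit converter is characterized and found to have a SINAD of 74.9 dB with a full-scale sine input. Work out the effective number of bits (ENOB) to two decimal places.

12.15 bits

ENOB = (SINAD − 1.76) / 6.02 = (74.9 − 1.76)/6.02 = 12.150.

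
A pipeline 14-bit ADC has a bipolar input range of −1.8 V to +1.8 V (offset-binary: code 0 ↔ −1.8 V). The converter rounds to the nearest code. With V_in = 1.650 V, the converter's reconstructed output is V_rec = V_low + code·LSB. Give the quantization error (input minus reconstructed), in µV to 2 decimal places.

73.24 µV

One LSB is 3.6 V / 16384 = 219.73 µV.
Scaled input = 15701.3333 LSBs, so code = 15701.
Code 15701 maps back to (−1.8) + 15701×0.000219727 V = 1.6499268 V.
Error = 1.650 − 1.6499268 = 7.32422e-05 V = 73.24 µV.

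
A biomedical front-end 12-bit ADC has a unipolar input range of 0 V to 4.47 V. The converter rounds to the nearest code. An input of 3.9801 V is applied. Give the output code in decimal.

code 3647

With 4096 levels over 4.47 V, one step is 1.091 mV.
(3.9801 − 0) / 0.00109131 = 3647.089 LSBs.
Round → code 3647.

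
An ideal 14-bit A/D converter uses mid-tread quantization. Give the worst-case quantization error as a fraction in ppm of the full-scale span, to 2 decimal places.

Rounding → worst-case error = ½ LSB = V_FS/2^15, so 1e+06/32768 = 30.5176 ppm of full scale.

30.52 ppm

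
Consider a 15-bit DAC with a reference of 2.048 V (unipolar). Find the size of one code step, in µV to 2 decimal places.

62.50 µV

Full-scale span = 2.048 V.
LSB = 2.048 / 2^15 = 2.048 / 32768 = 6.25e-05 V = 62.50 µV.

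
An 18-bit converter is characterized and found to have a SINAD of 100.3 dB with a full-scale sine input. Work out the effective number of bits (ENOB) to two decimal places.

ENOB = (SINAD − 1.76) / 6.02 = (100.3 − 1.76)/6.02 = 16.369.

16.37 bits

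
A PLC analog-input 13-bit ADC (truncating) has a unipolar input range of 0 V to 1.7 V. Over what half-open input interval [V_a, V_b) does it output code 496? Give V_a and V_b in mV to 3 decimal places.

[102.930 mV, 103.137 mV)

LSB = 1.7/2^13 = 207.52 µV.
V_a = V_low + 496·LSB = 0.10293 V; V_b = V_low + 497·LSB = 0.103137 V.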